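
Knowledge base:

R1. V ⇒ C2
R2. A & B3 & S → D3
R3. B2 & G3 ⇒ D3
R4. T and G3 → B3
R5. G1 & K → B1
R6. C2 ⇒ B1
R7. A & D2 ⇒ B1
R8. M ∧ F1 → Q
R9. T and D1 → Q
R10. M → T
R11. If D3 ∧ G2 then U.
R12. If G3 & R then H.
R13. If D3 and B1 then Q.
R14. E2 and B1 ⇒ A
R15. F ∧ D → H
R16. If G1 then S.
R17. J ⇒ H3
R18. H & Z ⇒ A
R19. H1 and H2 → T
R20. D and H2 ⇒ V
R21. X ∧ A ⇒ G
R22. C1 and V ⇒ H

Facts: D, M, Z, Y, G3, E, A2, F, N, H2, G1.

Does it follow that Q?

Yes

T  (by R10: M)
H  (by R15: F, D)
S  (by R16: G1)
A  (by R18: H, Z)
V  (by R20: D, H2)
C2  (by R1: V)
B3  (by R4: T, G3)
B1  (by R6: C2)
D3  (by R2: A, B3, S)
Q  (by R13: D3, B1)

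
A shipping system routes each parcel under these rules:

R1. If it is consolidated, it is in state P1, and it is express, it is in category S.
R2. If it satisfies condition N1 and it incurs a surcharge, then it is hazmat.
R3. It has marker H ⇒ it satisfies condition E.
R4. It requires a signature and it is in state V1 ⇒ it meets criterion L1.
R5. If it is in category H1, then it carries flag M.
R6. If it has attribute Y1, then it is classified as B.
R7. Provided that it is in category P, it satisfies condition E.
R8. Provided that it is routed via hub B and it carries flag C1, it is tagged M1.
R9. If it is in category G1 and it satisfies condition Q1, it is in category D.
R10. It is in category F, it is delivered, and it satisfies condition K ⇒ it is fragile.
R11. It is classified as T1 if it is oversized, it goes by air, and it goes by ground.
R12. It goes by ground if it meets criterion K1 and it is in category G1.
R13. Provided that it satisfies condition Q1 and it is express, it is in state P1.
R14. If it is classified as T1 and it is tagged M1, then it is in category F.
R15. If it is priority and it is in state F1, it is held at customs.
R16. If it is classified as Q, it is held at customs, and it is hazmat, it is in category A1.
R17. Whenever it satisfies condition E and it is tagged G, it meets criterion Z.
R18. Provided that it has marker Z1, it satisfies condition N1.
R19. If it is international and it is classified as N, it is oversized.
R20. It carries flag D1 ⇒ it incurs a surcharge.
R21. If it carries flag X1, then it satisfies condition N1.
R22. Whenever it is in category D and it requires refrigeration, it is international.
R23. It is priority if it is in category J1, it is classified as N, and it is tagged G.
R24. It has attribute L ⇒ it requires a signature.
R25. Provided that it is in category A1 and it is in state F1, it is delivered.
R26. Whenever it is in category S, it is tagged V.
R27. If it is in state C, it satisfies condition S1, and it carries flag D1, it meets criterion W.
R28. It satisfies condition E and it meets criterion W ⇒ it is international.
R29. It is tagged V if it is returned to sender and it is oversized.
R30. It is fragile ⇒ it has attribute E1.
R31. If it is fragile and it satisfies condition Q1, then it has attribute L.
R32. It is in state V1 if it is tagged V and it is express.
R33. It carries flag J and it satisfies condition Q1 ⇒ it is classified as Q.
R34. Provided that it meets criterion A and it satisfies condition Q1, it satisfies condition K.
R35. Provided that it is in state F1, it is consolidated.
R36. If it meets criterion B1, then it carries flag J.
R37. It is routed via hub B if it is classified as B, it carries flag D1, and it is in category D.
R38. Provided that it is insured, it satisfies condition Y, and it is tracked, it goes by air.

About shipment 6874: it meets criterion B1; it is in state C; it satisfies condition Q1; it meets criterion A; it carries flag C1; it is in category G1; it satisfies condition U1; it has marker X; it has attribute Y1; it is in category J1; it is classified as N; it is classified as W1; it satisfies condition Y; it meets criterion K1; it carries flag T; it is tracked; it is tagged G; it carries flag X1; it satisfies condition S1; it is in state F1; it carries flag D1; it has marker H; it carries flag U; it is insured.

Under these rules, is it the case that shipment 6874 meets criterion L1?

Forward chaining from the given facts derives: satisfies condition E, is classified as B, is in category D, goes by ground, meets criterion Z, incurs a surcharge, satisfies condition N1, is priority, meets criterion W, is international, satisfies condition K, is consolidated, carries flag J, is routed via hub B, goes by air, is hazmat, is tagged M1, is held at customs, is oversized, is classified as Q, is classified as T1, is in category F, is in category A1, is delivered, is fragile, has attribute E1, has attribute L, requires a signature.
The only rule concluding "it meets criterion L1" is R4, which needs "it is in state V1"; that is never established.

No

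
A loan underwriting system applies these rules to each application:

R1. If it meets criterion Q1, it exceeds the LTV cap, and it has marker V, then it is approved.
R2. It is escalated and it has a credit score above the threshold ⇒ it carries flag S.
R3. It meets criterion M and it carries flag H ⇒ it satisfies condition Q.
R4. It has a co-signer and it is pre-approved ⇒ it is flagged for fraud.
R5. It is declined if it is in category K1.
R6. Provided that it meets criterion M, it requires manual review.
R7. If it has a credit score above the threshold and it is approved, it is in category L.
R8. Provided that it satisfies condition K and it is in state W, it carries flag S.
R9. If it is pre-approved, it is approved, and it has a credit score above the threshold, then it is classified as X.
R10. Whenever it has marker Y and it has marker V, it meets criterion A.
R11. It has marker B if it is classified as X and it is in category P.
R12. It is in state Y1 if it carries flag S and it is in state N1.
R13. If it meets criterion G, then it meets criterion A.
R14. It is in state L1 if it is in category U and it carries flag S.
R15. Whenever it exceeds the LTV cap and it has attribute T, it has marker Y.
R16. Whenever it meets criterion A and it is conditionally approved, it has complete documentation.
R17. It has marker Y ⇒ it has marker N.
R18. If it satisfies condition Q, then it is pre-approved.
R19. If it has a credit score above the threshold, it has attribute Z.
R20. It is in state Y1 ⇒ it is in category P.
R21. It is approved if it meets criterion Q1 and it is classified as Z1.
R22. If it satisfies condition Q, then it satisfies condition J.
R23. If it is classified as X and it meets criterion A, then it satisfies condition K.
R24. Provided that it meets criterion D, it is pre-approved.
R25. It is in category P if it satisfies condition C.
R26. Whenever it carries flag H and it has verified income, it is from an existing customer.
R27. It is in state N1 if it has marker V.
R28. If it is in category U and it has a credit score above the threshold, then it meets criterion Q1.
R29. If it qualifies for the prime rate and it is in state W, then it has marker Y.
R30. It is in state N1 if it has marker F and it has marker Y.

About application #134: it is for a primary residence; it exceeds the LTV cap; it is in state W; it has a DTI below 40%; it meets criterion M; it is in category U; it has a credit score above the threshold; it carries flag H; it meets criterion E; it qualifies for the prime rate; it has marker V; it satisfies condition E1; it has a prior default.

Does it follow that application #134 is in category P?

Yes

By R3 (it meets criterion M, it carries flag H): it satisfies condition Q.
By R18 (it satisfies condition Q): it is pre-approved.
By R27 (it has marker V): it is in state N1.
By R28 (it is in category U, it has a credit score above the threshold): it meets criterion Q1.
By R29 (it qualifies for the prime rate, it is in state W): it has marker Y.
By R1 (it meets criterion Q1, it exceeds the LTV cap, it has marker V): it is approved.
By R9 (it is pre-approved, it is approved, it has a credit score above the threshold): it is classified as X.
By R10 (it has marker Y, it has marker V): it meets criterion A.
By R23 (it is classified as X, it meets criterion A): it satisfies condition K.
By R8 (it satisfies condition K, it is in state W): it carries flag S.
By R12 (it carries flag S, it is in state N1): it is in state Y1.
By R20 (it is in state Y1): it is in category P.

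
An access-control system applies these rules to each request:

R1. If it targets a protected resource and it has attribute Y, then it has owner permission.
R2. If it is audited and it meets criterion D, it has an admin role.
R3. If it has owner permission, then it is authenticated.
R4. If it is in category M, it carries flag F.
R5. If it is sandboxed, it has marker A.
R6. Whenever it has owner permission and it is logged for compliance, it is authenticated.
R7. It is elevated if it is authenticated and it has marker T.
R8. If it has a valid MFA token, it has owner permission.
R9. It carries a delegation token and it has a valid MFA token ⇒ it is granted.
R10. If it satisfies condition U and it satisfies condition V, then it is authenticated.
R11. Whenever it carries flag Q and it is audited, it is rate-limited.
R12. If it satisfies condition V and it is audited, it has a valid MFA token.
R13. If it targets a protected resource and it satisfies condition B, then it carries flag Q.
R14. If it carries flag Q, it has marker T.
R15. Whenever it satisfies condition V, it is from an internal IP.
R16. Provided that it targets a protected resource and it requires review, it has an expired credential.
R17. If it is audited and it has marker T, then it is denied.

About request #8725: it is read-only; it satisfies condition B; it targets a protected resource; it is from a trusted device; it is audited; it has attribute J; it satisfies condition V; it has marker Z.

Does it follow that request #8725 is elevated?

By R12 (it satisfies condition V, it is audited): it has a valid MFA token.
By R13 (it targets a protected resource, it satisfies condition B): it carries flag Q.
By R14 (it carries flag Q): it has marker T.
By R8 (it has a valid MFA token): it has owner permission.
By R3 (it has owner permission): it is authenticated.
By R7 (it is authenticated, it has marker T): it is elevated.

Yes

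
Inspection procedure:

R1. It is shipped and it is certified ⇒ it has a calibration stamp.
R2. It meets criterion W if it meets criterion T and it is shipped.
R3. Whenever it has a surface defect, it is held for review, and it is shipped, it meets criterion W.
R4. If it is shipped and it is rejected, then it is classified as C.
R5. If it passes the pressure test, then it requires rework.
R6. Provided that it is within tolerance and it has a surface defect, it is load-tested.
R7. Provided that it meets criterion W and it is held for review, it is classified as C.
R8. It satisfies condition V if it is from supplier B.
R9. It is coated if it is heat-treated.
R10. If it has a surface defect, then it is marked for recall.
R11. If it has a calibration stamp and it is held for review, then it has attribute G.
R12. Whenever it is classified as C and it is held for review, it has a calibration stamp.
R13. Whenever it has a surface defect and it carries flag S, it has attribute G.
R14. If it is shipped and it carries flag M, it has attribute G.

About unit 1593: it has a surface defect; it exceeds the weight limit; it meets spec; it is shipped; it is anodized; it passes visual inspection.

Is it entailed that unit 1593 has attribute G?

No

Forward chaining from the given facts derives: is marked for recall.
Rules concluding "it has attribute G": R11 needs "it has a calibration stamp"; R13 needs "it carries flag S"; R14 needs "it carries flag M" — none of these are established.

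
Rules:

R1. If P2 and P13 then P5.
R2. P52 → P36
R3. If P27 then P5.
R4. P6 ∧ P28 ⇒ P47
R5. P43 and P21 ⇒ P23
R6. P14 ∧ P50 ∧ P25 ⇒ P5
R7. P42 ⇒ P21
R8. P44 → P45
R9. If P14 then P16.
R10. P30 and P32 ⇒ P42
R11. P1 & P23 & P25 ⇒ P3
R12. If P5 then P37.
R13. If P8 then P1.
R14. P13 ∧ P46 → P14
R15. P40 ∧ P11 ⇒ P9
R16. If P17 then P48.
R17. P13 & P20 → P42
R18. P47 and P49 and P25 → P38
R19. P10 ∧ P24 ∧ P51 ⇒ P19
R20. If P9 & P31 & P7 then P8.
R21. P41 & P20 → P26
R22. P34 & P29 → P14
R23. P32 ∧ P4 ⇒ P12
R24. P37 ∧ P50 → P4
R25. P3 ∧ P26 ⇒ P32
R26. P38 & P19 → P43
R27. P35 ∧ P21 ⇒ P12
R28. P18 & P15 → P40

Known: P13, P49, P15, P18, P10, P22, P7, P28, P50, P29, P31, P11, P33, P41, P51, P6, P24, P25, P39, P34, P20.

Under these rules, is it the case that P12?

P47  (by R4: P6, P28)
P42  (by R17: P13, P20)
P38  (by R18: P47, P49, P25)
P19  (by R19: P10, P24, P51)
P26  (by R21: P41, P20)
P14  (by R22: P34, P29)
P43  (by R26: P38, P19)
P40  (by R28: P18, P15)
P5  (by R6: P14, P50, P25)
P21  (by R7: P42)
P37  (by R12: P5)
P9  (by R15: P40, P11)
P8  (by R20: P9, P31, P7)
P4  (by R24: P37, P50)
P23  (by R5: P43, P21)
P1  (by R13: P8)
P3  (by R11: P1, P23, P25)
P32  (by R25: P3, P26)
P12  (by R23: P32, P4)

Yes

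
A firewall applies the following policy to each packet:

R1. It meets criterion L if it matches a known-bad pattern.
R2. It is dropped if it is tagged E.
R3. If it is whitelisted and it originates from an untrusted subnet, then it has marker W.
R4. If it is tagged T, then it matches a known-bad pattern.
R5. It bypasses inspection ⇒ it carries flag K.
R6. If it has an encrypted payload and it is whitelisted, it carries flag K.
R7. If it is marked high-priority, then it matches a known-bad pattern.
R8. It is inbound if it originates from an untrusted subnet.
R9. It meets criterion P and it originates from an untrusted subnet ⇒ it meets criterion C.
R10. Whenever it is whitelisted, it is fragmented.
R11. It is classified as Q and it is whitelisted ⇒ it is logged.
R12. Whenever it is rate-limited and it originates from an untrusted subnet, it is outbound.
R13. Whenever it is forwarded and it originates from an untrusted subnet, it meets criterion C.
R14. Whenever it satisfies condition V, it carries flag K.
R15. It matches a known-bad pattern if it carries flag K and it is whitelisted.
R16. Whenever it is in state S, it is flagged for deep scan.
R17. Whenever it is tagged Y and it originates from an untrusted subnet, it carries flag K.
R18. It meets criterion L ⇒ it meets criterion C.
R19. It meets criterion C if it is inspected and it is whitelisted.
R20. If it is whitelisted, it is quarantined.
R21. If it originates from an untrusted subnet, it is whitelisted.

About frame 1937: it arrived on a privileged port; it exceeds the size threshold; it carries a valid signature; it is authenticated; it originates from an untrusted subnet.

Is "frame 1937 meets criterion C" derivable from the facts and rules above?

No

Forward chaining from the given facts derives: is inbound, is whitelisted, has marker W, is fragmented, is quarantined.
Rules concluding "it meets criterion C": R9 needs "it meets criterion P"; R13 needs "it is forwarded"; R18 needs "it meets criterion L"; R19 needs "it is inspected" — none of these are established.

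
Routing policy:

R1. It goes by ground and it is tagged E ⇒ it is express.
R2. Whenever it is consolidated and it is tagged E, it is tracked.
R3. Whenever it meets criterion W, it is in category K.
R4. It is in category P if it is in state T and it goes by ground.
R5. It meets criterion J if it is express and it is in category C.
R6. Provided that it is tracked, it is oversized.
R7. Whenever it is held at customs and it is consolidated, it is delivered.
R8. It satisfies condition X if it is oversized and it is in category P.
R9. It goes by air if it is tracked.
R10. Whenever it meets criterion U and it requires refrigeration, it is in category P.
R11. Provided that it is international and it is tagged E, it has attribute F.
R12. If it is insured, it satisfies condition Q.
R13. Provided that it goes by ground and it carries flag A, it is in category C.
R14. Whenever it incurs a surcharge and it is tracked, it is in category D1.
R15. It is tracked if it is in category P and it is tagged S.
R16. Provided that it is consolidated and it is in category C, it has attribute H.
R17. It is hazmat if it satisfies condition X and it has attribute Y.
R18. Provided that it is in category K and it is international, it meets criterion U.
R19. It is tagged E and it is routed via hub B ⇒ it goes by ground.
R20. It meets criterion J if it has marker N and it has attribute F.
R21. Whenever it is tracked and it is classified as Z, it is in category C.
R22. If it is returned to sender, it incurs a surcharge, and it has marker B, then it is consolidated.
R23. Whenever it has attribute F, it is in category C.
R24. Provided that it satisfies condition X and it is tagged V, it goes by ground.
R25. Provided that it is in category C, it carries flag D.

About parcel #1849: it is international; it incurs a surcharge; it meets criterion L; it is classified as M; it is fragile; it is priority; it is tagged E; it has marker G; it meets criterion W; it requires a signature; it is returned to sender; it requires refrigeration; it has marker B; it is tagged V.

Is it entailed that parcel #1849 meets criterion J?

By R3 (it meets criterion W): it is in category K.
By R11 (it is international, it is tagged E): it has attribute F.
By R18 (it is in category K, it is international): it meets criterion U.
By R22 (it is returned to sender, it incurs a surcharge, it has marker B): it is consolidated.
By R23 (it has attribute F): it is in category C.
By R2 (it is consolidated, it is tagged E): it is tracked.
By R6 (it is tracked): it is oversized.
By R10 (it meets criterion U, it requires refrigeration): it is in category P.
By R8 (it is oversized, it is in category P): it satisfies condition X.
By R24 (it satisfies condition X, it is tagged V): it goes by ground.
By R1 (it goes by ground, it is tagged E): it is express.
By R5 (it is express, it is in category C): it meets criterion J.

Yes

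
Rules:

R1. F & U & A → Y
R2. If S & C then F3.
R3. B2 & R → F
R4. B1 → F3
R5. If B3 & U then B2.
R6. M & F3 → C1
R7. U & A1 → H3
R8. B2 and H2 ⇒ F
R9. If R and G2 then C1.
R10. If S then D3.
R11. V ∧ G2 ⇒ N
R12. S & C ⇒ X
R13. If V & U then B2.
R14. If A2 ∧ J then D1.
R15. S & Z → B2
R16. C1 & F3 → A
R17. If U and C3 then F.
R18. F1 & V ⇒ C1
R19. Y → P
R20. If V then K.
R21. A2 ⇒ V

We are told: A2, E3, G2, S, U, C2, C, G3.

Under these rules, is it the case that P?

Forward chaining from the given facts derives: F3, D3, X, V, N, B2, K.
The only rule concluding P is R19, which needs Y; that is never established.

No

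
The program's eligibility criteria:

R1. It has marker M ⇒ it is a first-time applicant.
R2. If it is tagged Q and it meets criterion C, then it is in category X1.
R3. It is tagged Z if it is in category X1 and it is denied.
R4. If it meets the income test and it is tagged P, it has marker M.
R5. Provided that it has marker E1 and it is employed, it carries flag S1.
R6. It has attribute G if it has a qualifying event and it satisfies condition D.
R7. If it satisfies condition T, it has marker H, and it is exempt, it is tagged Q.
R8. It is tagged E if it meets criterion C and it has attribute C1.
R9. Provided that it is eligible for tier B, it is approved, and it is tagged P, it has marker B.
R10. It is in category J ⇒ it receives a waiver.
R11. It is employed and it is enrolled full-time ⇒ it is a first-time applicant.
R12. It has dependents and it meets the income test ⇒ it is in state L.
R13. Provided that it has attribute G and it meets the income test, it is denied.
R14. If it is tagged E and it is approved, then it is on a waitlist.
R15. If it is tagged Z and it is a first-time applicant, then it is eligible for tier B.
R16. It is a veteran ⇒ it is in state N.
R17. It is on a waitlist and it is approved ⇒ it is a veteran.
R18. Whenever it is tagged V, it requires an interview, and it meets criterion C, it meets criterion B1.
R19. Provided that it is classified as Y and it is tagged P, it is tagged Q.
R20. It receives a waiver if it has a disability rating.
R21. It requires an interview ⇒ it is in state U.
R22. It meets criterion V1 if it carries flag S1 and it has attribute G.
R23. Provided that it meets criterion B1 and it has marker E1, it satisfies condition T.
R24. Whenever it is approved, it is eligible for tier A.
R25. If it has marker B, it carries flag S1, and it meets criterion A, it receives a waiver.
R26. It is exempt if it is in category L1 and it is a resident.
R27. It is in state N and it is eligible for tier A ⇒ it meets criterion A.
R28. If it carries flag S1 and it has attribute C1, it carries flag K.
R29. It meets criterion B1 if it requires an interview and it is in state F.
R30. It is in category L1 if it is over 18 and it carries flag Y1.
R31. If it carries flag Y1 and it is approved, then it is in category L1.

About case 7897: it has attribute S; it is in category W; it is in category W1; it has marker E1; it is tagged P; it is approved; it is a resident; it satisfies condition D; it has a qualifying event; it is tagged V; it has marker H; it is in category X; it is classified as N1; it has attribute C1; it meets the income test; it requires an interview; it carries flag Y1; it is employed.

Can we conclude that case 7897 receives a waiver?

Forward chaining from the given facts derives: has marker M, carries flag S1, has attribute G, is denied, is in state U, meets criterion V1, is eligible for tier A, carries flag K, is in category L1, is a first-time applicant, is exempt.
Rules concluding "it receives a waiver": R10 needs "it is in category J"; R20 needs "it has a disability rating"; R25 needs "it has marker B" — none of these are established.

No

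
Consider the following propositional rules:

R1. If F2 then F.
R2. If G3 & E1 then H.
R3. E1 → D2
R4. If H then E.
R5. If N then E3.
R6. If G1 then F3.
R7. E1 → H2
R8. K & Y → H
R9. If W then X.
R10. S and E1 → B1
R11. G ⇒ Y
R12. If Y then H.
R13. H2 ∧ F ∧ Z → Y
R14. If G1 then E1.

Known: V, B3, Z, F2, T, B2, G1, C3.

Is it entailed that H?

F  (by R1: F2)
E1  (by R14: G1)
H2  (by R7: E1)
Y  (by R13: H2, F, Z)
H  (by R12: Y)

Yes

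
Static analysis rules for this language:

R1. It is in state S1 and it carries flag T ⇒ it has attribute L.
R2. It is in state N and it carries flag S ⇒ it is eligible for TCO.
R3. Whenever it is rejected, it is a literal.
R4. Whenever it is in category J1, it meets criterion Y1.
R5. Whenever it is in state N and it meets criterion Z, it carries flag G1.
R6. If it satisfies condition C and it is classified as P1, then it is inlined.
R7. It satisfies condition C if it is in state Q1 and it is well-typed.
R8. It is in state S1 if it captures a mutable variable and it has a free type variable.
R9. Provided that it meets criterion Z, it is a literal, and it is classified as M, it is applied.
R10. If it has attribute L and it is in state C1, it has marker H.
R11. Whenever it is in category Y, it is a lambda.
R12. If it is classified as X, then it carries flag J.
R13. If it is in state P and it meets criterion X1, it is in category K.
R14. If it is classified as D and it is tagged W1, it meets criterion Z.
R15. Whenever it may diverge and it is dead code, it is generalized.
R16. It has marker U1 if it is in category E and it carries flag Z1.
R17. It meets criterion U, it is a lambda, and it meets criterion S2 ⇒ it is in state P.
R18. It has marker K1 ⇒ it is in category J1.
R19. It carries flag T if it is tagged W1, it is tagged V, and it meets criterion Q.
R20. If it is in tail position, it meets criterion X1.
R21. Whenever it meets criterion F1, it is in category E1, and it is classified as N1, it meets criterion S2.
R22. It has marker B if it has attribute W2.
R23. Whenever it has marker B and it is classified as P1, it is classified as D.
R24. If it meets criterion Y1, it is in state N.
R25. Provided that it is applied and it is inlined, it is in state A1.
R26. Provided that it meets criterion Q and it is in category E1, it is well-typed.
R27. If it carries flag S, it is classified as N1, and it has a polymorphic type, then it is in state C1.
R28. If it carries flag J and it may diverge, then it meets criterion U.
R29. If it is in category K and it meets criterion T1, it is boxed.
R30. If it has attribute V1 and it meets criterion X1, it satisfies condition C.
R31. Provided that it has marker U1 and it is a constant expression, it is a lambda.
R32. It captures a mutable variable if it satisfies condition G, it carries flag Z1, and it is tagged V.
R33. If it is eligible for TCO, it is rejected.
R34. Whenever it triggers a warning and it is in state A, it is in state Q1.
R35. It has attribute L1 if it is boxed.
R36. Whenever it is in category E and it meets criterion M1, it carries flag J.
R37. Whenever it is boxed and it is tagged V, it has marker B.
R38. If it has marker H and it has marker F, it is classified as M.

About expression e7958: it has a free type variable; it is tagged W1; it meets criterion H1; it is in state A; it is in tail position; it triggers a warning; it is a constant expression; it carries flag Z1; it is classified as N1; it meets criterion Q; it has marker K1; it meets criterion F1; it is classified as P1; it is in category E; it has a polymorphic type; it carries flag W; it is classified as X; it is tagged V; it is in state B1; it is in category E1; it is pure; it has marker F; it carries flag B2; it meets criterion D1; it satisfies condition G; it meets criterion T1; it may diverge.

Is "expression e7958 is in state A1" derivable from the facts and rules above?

Forward chaining from the given facts derives: carries flag J, has marker U1, is in category J1, carries flag T, meets criterion X1, meets criterion S2, is well-typed, meets criterion U, is a lambda, captures a mutable variable, is in state Q1, meets criterion Y1, satisfies condition C, is in state S1, is in state P, is in state N, has attribute L, is inlined, is in category K, is boxed, has attribute L1, has marker B, is classified as D, meets criterion Z, carries flag G1.
The only rule concluding "it is in state A1" is R25, which needs "it is applied"; that is never established.

No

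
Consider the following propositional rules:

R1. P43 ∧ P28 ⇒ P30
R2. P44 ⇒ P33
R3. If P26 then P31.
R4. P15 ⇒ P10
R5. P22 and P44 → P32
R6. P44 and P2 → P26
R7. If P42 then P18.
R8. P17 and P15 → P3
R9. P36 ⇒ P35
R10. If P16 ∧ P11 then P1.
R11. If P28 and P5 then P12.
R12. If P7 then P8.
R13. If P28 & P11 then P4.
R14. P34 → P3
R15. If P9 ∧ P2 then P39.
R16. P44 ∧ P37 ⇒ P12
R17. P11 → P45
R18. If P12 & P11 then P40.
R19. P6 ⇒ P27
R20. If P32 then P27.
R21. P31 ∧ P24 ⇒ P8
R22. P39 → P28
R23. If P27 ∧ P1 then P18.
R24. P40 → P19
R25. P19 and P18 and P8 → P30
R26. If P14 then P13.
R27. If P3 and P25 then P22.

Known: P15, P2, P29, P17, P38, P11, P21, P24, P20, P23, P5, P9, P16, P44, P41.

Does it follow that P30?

No

Forward chaining from the given facts derives: P33, P10, P26, P3, P1, P39, P45, P28, P31, P12, P4, P40, P8, P19.
Rules concluding P30: R1 needs P43; R25 needs P18 — none of these are established.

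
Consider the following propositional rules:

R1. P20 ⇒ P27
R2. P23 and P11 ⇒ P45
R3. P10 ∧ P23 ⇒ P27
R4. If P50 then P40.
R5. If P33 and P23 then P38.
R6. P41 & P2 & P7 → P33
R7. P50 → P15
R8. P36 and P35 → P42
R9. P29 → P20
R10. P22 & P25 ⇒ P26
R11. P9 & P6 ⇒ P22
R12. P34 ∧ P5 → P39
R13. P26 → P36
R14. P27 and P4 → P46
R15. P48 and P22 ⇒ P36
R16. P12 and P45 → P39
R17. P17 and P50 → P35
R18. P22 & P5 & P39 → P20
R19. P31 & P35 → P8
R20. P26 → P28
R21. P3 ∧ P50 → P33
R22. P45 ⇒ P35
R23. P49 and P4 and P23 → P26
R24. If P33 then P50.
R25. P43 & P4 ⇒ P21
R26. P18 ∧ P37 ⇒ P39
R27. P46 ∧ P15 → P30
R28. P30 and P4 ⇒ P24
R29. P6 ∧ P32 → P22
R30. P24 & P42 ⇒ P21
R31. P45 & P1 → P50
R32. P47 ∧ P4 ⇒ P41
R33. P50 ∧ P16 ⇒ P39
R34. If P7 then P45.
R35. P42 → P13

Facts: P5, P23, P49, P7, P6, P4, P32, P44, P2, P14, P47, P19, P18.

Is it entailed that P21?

No

Forward chaining from the given facts derives: P26, P22, P41, P45, P33, P36, P28, P35, P50, P40, P38, P15, P42, P13.
Rules concluding P21: R25 needs P43; R30 needs P24 — none of these are established.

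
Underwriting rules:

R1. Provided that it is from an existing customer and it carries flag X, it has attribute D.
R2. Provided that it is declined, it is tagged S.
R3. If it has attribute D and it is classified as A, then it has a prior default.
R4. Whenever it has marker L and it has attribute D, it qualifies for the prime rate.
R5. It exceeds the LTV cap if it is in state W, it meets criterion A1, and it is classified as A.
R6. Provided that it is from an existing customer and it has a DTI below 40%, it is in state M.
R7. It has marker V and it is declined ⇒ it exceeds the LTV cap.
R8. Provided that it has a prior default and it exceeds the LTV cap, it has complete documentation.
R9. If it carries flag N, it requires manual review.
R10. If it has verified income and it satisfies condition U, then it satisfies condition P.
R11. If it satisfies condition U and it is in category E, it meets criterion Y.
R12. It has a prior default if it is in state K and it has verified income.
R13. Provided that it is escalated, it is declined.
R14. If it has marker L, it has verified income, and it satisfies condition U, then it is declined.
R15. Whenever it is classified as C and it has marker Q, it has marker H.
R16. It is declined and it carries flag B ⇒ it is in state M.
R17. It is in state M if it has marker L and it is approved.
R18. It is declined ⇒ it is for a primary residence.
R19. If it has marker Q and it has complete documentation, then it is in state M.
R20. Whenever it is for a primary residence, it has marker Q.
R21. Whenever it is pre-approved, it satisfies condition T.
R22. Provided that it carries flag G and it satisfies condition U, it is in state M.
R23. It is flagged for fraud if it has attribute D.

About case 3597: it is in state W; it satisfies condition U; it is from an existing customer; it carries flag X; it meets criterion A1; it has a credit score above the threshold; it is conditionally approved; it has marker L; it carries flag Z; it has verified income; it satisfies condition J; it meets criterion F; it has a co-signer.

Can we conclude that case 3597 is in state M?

Forward chaining from the given facts derives: has attribute D, qualifies for the prime rate, satisfies condition P, is declined, is for a primary residence, has marker Q, is flagged for fraud, is tagged S.
Rules concluding "it is in state M": R6 needs "it has a DTI below 40%"; R16 needs "it carries flag B"; R17 needs "it is approved"; R19 needs "it has complete documentation"; R22 needs "it carries flag G" — none of these are established.

No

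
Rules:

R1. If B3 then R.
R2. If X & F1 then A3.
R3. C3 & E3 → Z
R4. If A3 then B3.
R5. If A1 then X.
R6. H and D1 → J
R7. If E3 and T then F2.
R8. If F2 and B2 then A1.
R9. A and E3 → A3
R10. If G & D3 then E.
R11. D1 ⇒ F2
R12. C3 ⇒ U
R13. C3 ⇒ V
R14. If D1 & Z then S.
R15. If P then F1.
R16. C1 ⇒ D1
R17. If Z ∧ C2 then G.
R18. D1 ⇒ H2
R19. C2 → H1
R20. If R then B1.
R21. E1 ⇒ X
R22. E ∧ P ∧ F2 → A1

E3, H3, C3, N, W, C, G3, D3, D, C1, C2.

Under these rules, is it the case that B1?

No

Forward chaining from the given facts derives: Z, U, V, D1, G, H2, H1, E, F2, S.
The only rule concluding B1 is R20, which needs R; that is never established.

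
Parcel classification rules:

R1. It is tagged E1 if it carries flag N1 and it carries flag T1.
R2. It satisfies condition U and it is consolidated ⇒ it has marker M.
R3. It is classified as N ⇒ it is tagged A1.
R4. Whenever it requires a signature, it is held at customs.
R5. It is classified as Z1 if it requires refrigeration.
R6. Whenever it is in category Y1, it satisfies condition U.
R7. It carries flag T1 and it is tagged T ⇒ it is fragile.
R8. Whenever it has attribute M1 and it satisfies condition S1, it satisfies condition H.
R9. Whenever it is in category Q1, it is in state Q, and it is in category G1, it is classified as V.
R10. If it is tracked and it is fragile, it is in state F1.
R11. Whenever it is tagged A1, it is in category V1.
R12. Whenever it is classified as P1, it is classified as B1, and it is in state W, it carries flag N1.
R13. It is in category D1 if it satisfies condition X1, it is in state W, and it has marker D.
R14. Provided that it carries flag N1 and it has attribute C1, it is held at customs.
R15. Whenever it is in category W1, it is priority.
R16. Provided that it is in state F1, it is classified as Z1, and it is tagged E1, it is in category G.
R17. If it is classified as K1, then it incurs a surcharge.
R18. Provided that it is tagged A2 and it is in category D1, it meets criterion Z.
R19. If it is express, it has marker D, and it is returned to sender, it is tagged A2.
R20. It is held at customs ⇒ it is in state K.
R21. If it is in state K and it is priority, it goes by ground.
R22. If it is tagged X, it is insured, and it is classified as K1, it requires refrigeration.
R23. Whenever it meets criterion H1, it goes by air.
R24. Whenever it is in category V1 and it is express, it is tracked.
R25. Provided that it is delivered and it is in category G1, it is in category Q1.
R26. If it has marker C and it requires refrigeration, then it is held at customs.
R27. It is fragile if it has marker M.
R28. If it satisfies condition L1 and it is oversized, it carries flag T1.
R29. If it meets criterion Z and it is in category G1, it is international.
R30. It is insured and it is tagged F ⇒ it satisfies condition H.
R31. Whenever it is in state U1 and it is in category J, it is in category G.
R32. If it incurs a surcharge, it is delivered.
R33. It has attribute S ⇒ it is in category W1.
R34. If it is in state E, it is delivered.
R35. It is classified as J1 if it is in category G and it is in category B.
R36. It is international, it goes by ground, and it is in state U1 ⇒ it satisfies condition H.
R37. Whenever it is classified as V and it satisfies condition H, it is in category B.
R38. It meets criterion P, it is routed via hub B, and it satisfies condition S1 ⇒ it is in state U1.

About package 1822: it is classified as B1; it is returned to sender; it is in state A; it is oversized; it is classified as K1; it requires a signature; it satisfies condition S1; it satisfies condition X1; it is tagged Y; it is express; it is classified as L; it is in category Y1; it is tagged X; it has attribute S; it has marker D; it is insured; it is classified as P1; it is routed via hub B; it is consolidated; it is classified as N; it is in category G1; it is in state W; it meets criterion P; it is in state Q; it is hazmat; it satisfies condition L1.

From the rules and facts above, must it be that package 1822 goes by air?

Forward chaining from the given facts derives: is tagged A1, is held at customs, satisfies condition U, is in category V1, carries flag N1, is in category D1, incurs a surcharge, is tagged A2, is in state K, requires refrigeration, is tracked, carries flag T1, is delivered, is in category W1, is in state U1, is tagged E1, has marker M, is classified as Z1, is priority, meets criterion Z, goes by ground, is in category Q1, is fragile, is international, satisfies condition H, is classified as V, is in state F1, is in category G, is in category B, is classified as J1.
The only rule concluding "it goes by air" is R23, which needs "it meets criterion H1"; that is never established.

No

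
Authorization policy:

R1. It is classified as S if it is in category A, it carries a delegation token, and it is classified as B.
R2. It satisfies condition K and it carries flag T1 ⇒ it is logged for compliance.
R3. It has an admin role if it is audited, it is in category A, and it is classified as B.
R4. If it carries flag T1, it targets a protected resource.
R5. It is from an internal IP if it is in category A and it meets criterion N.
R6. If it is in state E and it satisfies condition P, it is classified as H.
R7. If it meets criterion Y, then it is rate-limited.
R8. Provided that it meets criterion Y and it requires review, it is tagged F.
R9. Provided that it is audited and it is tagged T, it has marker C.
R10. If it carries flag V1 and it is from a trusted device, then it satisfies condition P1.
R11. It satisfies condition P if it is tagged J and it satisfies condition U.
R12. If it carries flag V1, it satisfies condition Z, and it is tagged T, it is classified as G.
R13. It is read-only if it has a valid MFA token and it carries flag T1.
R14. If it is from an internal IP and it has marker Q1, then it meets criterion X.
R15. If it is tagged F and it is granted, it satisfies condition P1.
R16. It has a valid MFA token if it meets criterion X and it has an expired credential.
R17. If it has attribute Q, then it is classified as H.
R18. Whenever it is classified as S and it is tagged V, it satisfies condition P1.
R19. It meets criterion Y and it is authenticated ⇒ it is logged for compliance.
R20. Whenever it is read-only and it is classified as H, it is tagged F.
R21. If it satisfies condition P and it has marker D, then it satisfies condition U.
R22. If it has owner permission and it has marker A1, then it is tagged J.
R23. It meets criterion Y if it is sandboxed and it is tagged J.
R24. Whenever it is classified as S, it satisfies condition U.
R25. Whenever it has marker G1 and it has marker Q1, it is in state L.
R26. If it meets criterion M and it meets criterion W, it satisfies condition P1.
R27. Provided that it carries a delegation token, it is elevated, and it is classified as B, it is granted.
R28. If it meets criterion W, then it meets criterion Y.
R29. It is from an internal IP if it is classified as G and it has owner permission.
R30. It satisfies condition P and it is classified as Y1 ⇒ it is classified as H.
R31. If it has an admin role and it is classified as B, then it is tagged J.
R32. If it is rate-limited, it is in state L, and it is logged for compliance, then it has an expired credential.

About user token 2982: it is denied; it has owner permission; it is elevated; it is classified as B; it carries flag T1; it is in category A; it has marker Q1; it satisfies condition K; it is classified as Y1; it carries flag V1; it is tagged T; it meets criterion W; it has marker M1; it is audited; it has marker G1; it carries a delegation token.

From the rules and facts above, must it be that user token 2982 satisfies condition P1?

No

Forward chaining from the given facts derives: is classified as S, is logged for compliance, has an admin role, targets a protected resource, has marker C, satisfies condition U, is in state L, is granted, meets criterion Y, is tagged J, is rate-limited, satisfies condition P, is classified as H, has an expired credential.
Rules concluding "it satisfies condition P1": R10 needs "it is from a trusted device"; R15 needs "it is tagged F"; R18 needs "it is tagged V"; R26 needs "it meets criterion M" — none of these are established.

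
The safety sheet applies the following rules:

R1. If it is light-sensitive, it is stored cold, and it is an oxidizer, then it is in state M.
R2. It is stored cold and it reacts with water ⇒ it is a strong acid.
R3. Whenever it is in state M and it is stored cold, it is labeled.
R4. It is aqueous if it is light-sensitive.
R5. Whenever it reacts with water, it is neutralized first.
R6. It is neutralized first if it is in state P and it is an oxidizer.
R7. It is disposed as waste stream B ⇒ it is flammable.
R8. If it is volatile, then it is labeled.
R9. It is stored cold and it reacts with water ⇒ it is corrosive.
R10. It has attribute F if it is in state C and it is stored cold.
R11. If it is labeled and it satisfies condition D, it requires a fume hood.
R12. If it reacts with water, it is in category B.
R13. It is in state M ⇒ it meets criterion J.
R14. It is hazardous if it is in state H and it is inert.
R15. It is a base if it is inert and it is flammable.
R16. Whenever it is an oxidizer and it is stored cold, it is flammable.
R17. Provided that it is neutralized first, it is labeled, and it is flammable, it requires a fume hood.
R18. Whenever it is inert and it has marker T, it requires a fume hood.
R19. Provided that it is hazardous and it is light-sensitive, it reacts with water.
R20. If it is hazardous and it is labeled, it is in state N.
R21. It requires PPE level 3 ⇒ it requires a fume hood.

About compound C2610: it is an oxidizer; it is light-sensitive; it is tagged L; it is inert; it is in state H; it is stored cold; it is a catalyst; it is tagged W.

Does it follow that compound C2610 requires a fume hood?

Yes

By R1 (it is light-sensitive, it is stored cold, it is an oxidizer): it is in state M.
By R3 (it is in state M, it is stored cold): it is labeled.
By R14 (it is in state H, it is inert): it is hazardous.
By R16 (it is an oxidizer, it is stored cold): it is flammable.
By R19 (it is hazardous, it is light-sensitive): it reacts with water.
By R5 (it reacts with water): it is neutralized first.
By R17 (it is neutralized first, it is labeled, it is flammable): it requires a fume hood.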